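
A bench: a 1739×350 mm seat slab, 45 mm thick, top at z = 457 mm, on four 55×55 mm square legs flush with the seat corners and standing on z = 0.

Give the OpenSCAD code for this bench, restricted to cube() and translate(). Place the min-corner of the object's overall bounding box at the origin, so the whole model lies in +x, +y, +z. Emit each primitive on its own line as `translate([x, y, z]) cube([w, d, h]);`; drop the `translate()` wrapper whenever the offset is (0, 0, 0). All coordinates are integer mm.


translate([0, 0, 412]) cube([1739, 350, 45]);
cube([55, 55, 412]);
translate([0, 295, 0]) cube([55, 55, 412]);
translate([1684, 0, 0]) cube([55, 55, 412]);
translate([1684, 295, 0]) cube([55, 55, 412]);


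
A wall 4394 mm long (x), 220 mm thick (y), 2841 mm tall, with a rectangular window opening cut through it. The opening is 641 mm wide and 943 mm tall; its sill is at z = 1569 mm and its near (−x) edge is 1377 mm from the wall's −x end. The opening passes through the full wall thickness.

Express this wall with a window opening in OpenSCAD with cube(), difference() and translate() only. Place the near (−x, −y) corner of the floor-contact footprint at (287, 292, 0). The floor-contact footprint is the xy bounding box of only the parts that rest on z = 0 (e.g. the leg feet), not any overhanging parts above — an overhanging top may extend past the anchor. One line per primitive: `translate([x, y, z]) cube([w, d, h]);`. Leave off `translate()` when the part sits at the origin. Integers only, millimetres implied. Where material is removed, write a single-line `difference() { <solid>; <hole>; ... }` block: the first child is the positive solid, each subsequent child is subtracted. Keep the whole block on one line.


difference() { translate([287, 292, 0]) cube([4394, 220, 2841]); translate([1664, 292, 1569]) cube([641, 220, 943]); }


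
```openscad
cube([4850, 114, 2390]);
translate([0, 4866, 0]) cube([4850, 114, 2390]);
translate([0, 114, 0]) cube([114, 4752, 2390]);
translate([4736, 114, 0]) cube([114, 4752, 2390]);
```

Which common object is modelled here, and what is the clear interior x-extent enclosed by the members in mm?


A house (or room) frame. The interior width is 4622 mm.

Four 2390 mm walls enclosing a rectangle with no floor or roof — a room or house frame. Outside width is 4850 mm and wall thickness is 114 mm, so the interior width is 4850 − 2 × 114 = 4622 mm.


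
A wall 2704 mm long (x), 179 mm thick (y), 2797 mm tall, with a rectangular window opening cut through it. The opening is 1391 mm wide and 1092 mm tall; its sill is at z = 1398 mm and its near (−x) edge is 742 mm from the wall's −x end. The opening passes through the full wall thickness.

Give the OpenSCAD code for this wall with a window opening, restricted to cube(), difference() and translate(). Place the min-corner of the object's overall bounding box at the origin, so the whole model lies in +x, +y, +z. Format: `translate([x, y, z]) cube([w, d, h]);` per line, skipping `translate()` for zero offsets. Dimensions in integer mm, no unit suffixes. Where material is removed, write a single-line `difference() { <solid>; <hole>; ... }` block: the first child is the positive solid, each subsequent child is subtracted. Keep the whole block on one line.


difference() { cube([2704, 179, 2797]); translate([742, 0, 1398]) cube([1391, 179, 1092]); }


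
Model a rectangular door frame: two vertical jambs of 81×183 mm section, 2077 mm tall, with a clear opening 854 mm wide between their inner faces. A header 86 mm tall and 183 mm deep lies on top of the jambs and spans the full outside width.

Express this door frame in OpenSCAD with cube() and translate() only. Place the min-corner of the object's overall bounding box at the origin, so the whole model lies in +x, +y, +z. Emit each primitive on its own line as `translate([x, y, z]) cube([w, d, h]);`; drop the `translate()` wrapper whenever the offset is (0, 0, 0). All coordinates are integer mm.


cube([81, 183, 2077]);
translate([935, 0, 0]) cube([81, 183, 2077]);
translate([0, 0, 2077]) cube([1016, 183, 86]);


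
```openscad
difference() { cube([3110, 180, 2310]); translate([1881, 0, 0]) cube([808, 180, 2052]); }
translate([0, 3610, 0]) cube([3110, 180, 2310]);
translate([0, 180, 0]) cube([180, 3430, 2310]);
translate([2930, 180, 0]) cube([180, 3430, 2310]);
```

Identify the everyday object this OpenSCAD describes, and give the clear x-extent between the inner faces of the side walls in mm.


A single room. The interior width is 2750 mm.

Four walls enclosing a rectangle with a door in the front wall — a room. Outside width 3110 minus two 180 mm walls gives 2750 mm.


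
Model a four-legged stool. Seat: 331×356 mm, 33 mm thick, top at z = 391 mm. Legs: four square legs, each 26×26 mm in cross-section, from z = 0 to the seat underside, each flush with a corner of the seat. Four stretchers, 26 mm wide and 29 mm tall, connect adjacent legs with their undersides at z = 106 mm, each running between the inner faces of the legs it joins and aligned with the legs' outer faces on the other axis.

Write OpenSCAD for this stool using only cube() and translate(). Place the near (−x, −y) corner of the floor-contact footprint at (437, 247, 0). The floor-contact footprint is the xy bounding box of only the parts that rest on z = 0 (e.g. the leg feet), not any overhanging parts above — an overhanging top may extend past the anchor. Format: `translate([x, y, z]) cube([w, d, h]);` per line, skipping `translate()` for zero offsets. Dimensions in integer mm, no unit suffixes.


translate([437, 247, 358]) cube([331, 356, 33]);
translate([437, 247, 0]) cube([26, 26, 358]);
translate([742, 247, 0]) cube([26, 26, 358]);
translate([437, 577, 0]) cube([26, 26, 358]);
translate([742, 577, 0]) cube([26, 26, 358]);
translate([463, 247, 106]) cube([279, 26, 29]);
translate([463, 577, 106]) cube([279, 26, 29]);
translate([437, 273, 106]) cube([26, 304, 29]);
translate([742, 273, 106]) cube([26, 304, 29]);


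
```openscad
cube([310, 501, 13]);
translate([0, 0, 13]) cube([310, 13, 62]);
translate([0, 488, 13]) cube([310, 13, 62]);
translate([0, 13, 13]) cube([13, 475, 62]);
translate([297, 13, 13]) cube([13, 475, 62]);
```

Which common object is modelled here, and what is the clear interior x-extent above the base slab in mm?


An open box. The internal width is 284 mm.

A 310×501 base slab with four walls standing on it — an open box. The base is 310 mm wide and the walls are 13 mm thick, so the internal width is 310 − 2 × 13 = 284 mm.


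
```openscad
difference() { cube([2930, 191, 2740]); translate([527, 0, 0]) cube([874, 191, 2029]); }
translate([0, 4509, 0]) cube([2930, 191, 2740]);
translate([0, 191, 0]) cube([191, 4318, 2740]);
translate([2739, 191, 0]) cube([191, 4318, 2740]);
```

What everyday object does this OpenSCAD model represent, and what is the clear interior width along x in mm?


A single room. The interior width is 2548 mm.

Four walls enclosing a rectangle with a door in the front wall — a room. Outside width 2930 minus two 191 mm walls gives 2548 mm.


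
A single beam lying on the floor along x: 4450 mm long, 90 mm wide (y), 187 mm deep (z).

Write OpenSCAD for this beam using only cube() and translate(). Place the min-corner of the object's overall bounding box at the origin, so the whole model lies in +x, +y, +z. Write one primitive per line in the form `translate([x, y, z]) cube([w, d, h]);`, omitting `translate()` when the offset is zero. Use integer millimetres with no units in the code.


cube([4450, 90, 187]);


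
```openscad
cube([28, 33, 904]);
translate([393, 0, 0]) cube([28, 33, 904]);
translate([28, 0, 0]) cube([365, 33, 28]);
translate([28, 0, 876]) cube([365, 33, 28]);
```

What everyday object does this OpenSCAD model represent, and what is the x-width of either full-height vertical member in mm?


A picture frame. The border width is 28 mm.

Four thin pieces enclosing a rectangular opening — a picture frame. The two full-height stiles are 904 mm tall; the top rail sits at z = 876 and is 28 mm tall, so the border above the opening is 904 − 876 = 28 mm, matching the stile x-width.


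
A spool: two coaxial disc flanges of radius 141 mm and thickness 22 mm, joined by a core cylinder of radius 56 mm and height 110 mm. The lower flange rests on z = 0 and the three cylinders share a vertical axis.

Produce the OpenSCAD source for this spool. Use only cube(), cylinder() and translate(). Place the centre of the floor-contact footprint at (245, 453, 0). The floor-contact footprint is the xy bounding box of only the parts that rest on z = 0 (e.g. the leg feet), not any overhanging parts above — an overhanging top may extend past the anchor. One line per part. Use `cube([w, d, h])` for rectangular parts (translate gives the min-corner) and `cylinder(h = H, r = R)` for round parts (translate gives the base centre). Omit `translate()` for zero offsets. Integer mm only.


translate([245, 453, 0]) cylinder(h = 22, r = 141);
translate([245, 453, 22]) cylinder(h = 110, r = 56);
translate([245, 453, 132]) cylinder(h = 22, r = 141);


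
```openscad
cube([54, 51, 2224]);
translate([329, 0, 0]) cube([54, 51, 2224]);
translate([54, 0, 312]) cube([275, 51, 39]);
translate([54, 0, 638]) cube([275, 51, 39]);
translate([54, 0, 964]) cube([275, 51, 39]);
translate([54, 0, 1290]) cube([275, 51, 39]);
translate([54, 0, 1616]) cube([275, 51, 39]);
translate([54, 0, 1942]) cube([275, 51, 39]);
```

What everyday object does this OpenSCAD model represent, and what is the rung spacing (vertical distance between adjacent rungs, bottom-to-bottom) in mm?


A ladder. The rung spacing is 326 mm.

Two tall 54×51 posts with 6 short bars between them — a ladder. Adjacent rungs sit at z = 312 and z = 638, so the spacing is 638 − 312 = 326 mm.


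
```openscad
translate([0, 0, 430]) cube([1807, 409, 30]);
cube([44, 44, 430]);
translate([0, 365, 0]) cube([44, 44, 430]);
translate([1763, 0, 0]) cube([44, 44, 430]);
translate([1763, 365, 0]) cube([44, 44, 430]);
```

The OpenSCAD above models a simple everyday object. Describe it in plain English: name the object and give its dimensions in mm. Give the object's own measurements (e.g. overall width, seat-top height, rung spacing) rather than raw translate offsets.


A bench: a 1807×409 mm seat slab, 30 mm thick, top at z = 460 mm, on four 44×44 mm square legs flush with the seat corners and standing on z = 0.


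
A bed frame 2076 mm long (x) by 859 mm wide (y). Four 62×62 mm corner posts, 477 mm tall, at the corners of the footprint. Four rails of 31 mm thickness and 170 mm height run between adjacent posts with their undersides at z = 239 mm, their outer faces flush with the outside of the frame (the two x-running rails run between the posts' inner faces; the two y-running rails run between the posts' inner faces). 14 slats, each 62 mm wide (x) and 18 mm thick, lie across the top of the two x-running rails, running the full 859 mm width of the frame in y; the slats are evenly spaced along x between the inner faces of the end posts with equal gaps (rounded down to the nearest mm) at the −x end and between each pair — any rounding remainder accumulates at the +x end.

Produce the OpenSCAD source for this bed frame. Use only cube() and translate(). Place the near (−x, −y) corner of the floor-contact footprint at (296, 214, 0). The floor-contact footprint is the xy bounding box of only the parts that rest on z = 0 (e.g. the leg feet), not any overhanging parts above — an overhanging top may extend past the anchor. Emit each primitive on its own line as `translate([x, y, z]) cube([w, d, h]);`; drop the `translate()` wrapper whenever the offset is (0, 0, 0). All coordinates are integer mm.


translate([296, 214, 0]) cube([62, 62, 477]);
translate([296, 1011, 0]) cube([62, 62, 477]);
translate([2310, 214, 0]) cube([62, 62, 477]);
translate([2310, 1011, 0]) cube([62, 62, 477]);
translate([358, 214, 239]) cube([1952, 31, 170]);
translate([358, 1042, 239]) cube([1952, 31, 170]);
translate([296, 276, 239]) cube([31, 735, 170]);
translate([2341, 276, 239]) cube([31, 735, 170]);
translate([430, 214, 409]) cube([62, 859, 18]);
translate([564, 214, 409]) cube([62, 859, 18]);
translate([698, 214, 409]) cube([62, 859, 18]);
translate([832, 214, 409]) cube([62, 859, 18]);
translate([966, 214, 409]) cube([62, 859, 18]);
translate([1100, 214, 409]) cube([62, 859, 18]);
translate([1234, 214, 409]) cube([62, 859, 18]);
translate([1368, 214, 409]) cube([62, 859, 18]);
translate([1502, 214, 409]) cube([62, 859, 18]);
translate([1636, 214, 409]) cube([62, 859, 18]);
translate([1770, 214, 409]) cube([62, 859, 18]);
translate([1904, 214, 409]) cube([62, 859, 18]);
translate([2038, 214, 409]) cube([62, 859, 18]);
translate([2172, 214, 409]) cube([62, 859, 18]);


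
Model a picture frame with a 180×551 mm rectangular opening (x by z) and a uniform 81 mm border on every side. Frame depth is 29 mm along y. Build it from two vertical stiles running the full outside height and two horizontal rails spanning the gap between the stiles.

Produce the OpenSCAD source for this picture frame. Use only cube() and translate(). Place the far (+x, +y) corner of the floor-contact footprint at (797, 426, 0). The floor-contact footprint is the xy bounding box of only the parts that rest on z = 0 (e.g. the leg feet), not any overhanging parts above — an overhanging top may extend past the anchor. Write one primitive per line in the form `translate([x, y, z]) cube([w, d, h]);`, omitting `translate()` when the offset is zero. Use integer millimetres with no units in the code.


translate([455, 397, 0]) cube([81, 29, 713]);
translate([716, 397, 0]) cube([81, 29, 713]);
translate([536, 397, 0]) cube([180, 29, 81]);
translate([536, 397, 632]) cube([180, 29, 81]);


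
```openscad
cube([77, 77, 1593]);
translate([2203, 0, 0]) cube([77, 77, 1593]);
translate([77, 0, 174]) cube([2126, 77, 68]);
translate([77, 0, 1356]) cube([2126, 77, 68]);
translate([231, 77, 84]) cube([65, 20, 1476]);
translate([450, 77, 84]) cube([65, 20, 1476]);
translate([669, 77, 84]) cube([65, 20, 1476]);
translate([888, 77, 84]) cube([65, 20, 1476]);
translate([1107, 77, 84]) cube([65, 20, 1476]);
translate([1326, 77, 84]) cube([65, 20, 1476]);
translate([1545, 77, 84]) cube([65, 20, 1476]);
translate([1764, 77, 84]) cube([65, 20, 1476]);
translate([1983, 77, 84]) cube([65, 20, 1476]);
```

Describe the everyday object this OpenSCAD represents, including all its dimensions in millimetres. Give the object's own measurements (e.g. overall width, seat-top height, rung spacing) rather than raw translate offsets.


A fence section. Two 77×77 mm posts, 1593 mm tall, stand on the floor with a clear span of 2126 mm between their inner faces. Two horizontal rails of 77×68 mm section span the gap between the posts with their undersides at z = 174 mm and z = 1356 mm, flush with the posts' −y face. 9 pickets, each 65 mm wide, 20 mm thick and 1476 mm tall, are fixed to the +y face of the rails with their bottoms at z = 84 mm, spaced across the span with a 154 mm gap after the −x post and between neighbouring pickets, with 155 mm left before the +x post.


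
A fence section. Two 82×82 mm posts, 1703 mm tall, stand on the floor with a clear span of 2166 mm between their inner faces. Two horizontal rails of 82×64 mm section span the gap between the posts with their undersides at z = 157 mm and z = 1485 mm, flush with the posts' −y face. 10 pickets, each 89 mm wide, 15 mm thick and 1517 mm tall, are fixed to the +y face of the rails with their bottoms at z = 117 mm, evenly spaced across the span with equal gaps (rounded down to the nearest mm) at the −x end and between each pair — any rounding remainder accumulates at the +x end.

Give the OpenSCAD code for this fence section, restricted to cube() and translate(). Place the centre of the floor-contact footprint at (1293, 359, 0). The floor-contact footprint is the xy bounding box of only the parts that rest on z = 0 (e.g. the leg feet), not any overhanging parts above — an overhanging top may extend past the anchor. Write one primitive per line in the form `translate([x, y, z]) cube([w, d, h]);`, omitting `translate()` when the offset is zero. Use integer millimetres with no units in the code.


translate([128, 318, 0]) cube([82, 82, 1703]);
translate([2376, 318, 0]) cube([82, 82, 1703]);
translate([210, 318, 157]) cube([2166, 82, 64]);
translate([210, 318, 1485]) cube([2166, 82, 64]);
translate([326, 400, 117]) cube([89, 15, 1517]);
translate([531, 400, 117]) cube([89, 15, 1517]);
translate([736, 400, 117]) cube([89, 15, 1517]);
translate([941, 400, 117]) cube([89, 15, 1517]);
translate([1146, 400, 117]) cube([89, 15, 1517]);
translate([1351, 400, 117]) cube([89, 15, 1517]);
translate([1556, 400, 117]) cube([89, 15, 1517]);
translate([1761, 400, 117]) cube([89, 15, 1517]);
translate([1966, 400, 117]) cube([89, 15, 1517]);
translate([2171, 400, 117]) cube([89, 15, 1517]);


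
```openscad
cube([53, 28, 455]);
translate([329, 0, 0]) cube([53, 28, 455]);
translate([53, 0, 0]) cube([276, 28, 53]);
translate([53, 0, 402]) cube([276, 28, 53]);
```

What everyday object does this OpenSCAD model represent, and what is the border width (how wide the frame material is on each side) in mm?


A picture frame. The border width is 53 mm.

Four thin pieces enclosing a rectangular opening — a picture frame. The two full-height stiles are 455 mm tall; the top rail sits at z = 402 and is 53 mm tall, so the border above the opening is 455 − 402 = 53 mm, matching the stile x-width.


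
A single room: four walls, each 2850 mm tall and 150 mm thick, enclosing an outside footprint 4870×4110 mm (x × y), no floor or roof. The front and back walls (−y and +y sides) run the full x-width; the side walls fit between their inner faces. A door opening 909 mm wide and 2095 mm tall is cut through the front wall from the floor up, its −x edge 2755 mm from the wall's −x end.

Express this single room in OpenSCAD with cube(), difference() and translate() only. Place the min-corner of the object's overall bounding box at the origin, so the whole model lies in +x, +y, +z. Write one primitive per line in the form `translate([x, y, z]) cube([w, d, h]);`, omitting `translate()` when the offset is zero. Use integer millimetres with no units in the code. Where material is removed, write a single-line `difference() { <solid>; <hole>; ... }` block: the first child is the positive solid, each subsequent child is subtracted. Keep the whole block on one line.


difference() { cube([4870, 150, 2850]); translate([2755, 0, 0]) cube([909, 150, 2095]); }
translate([0, 3960, 0]) cube([4870, 150, 2850]);
translate([0, 150, 0]) cube([150, 3810, 2850]);
translate([4720, 150, 0]) cube([150, 3810, 2850]);


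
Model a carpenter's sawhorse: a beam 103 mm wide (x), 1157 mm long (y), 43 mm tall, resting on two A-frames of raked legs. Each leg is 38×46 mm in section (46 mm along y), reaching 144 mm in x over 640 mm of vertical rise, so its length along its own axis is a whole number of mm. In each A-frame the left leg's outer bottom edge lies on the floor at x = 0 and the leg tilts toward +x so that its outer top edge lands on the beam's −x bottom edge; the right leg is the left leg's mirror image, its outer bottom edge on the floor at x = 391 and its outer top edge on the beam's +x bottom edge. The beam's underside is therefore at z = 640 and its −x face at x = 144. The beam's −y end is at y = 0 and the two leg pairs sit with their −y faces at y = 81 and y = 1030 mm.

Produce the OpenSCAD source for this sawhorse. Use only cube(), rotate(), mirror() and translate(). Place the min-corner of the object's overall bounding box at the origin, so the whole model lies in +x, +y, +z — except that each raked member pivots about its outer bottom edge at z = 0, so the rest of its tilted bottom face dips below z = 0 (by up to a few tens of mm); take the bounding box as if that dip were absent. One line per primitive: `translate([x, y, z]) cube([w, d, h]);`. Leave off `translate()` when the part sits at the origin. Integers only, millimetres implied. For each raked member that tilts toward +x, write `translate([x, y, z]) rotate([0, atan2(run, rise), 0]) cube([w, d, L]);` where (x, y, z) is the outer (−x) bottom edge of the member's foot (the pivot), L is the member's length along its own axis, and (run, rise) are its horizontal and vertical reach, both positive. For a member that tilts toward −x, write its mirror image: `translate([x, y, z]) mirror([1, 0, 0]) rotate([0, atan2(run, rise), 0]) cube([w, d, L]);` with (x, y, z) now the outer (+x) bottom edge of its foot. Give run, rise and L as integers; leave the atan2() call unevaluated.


// leg length = √(144² + 640²) = 656
// right-leg outer foot x = 2·144 + 103 = 391
// beam min-corner = (144, 0, 640)
translate([144, 0, 640]) cube([103, 1157, 43]);
translate([0, 81, 0]) rotate([0, atan2(144, 640), 0]) cube([38, 46, 656]);
translate([391, 81, 0]) mirror([1, 0, 0]) rotate([0, atan2(144, 640), 0]) cube([38, 46, 656]);
translate([0, 1030, 0]) rotate([0, atan2(144, 640), 0]) cube([38, 46, 656]);
translate([391, 1030, 0]) mirror([1, 0, 0]) rotate([0, atan2(144, 640), 0]) cube([38, 46, 656]);


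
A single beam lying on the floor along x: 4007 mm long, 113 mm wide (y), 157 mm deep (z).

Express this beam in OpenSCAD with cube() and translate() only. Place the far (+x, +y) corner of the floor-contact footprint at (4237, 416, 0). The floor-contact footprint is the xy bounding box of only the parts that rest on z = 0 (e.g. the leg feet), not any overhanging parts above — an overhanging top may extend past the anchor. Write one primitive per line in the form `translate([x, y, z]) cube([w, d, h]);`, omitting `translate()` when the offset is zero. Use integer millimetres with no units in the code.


translate([230, 303, 0]) cube([4007, 113, 157]);


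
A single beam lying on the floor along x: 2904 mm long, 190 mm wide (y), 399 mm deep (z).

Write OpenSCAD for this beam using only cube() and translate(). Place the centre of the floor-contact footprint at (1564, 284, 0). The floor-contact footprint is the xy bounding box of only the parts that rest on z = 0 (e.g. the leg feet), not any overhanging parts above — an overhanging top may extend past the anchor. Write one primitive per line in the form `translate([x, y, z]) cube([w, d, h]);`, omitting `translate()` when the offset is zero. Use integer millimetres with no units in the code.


translate([112, 189, 0]) cube([2904, 190, 399]);


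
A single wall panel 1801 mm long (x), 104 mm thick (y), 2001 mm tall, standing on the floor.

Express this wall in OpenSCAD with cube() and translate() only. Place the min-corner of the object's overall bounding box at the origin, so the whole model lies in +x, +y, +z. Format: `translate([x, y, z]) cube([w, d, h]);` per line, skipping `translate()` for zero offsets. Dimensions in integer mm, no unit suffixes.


cube([1801, 104, 2001]);


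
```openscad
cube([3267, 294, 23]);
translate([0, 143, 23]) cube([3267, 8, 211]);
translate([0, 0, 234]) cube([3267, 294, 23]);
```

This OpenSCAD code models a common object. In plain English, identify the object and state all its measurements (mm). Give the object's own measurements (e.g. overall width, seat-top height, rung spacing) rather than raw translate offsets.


An I-beam lying along x, 3267 mm long. Overall section height 257 mm. Two flanges 294 mm wide (y) and 23 mm thick, one on the floor and one at the top; a web 8 mm thick runs between them, centred on the flange width.


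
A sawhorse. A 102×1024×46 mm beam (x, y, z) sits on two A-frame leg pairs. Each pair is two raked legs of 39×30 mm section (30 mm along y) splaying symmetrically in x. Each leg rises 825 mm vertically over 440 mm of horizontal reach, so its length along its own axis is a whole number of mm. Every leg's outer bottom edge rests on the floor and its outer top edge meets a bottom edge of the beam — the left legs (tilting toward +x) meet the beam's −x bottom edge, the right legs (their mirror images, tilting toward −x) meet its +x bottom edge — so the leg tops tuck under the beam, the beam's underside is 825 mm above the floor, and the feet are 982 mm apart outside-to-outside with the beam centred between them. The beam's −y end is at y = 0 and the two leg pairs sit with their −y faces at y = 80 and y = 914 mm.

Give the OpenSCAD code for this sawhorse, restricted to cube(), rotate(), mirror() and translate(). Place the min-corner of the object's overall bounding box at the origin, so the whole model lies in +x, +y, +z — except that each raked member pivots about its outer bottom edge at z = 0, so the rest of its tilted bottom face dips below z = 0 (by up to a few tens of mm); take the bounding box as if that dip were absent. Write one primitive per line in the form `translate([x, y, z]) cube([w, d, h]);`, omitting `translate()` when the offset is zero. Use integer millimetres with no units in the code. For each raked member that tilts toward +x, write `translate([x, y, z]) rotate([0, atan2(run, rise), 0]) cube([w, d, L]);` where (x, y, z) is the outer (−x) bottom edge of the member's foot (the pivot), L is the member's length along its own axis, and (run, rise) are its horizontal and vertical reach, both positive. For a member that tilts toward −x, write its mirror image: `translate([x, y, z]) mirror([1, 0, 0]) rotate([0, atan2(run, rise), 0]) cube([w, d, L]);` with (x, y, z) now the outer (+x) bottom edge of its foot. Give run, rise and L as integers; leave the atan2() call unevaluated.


// leg length = √(440² + 825²) = 935
// right-leg outer foot x = 2·440 + 102 = 982
// beam min-corner = (440, 0, 825)
translate([440, 0, 825]) cube([102, 1024, 46]);
translate([0, 80, 0]) rotate([0, atan2(440, 825), 0]) cube([39, 30, 935]);
translate([982, 80, 0]) mirror([1, 0, 0]) rotate([0, atan2(440, 825), 0]) cube([39, 30, 935]);
translate([0, 914, 0]) rotate([0, atan2(440, 825), 0]) cube([39, 30, 935]);
translate([982, 914, 0]) mirror([1, 0, 0]) rotate([0, atan2(440, 825), 0]) cube([39, 30, 935]);


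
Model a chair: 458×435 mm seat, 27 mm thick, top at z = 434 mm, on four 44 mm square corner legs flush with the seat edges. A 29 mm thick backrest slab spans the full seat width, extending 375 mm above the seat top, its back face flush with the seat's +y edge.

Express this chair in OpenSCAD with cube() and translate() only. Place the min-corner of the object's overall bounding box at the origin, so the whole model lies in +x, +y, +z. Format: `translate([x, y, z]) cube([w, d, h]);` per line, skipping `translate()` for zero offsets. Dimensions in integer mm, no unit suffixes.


translate([0, 0, 407]) cube([458, 435, 27]);
cube([44, 44, 407]);
translate([414, 0, 0]) cube([44, 44, 407]);
translate([0, 391, 0]) cube([44, 44, 407]);
translate([414, 391, 0]) cube([44, 44, 407]);
translate([0, 406, 434]) cube([458, 29, 375]);


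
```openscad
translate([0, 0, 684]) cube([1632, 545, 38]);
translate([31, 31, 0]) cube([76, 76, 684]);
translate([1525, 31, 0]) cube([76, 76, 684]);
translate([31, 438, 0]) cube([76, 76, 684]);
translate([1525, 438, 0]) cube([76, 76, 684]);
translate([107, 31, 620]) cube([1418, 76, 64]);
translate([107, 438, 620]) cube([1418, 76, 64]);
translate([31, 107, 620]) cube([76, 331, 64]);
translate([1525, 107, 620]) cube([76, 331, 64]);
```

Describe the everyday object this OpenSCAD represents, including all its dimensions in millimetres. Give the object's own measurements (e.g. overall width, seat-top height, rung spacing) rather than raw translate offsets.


A table: top 1632 mm (x) × 545 mm (y), 38 mm thick, upper face at z = 722 mm, on four 76×76 mm square legs, each inset 31 mm from the nearest pair of top edges from z = 0 to the bottom of the top. Four apron rails, 76 mm thick and 64 mm tall, run between adjacent legs with their top edges flush with the underside of the top and their outer faces flush with the legs' outer faces.


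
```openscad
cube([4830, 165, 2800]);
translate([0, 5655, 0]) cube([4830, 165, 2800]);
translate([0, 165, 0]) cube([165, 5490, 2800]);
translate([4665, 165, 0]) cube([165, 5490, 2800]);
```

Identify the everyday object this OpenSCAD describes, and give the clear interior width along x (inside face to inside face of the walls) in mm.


A house (or room) frame. The interior width is 4500 mm.

Four 2800 mm walls enclosing a rectangle with no floor or roof — a room or house frame. Outside width is 4830 mm and wall thickness is 165 mm, so the interior width is 4830 − 2 × 165 = 4500 mm.


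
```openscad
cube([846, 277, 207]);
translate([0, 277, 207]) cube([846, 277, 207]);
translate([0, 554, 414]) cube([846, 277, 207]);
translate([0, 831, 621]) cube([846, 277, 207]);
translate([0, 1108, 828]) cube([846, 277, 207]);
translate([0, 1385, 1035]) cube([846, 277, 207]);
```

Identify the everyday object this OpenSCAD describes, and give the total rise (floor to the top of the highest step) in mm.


A staircase. The total rise is 1242 mm.

6 identical blocks, each offset up and back from the previous — a staircase. Each step is 207 mm tall and there are 6 of them, so the total rise is 6 × 207 = 1242 mm.


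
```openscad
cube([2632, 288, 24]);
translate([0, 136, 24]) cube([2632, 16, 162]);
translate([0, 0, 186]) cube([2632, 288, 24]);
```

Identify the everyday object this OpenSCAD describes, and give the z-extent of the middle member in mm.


An I-beam. The web height is 162 mm.

Two wide flanges with a thin centred web — an I-beam. Overall 210 mm minus two 24 mm flanges gives a web of 210 − 2·24 = 162 mm.


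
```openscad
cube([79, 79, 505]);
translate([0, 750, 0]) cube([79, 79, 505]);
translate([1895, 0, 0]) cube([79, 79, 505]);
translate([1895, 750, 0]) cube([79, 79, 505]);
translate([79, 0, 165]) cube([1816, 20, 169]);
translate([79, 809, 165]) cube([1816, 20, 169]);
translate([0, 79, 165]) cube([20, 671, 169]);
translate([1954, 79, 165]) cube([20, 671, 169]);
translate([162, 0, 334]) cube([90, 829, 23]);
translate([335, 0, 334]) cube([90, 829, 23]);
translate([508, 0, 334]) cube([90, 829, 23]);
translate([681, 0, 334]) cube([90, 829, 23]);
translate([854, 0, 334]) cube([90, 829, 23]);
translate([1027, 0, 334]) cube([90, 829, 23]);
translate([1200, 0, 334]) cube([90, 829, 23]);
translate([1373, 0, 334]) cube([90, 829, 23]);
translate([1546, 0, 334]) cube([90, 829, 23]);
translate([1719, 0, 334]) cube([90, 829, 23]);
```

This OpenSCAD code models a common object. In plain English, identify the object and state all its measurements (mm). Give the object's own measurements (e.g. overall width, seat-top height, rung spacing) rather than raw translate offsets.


A bed frame 1974 mm long (x) by 829 mm wide (y). Four 79×79 mm corner posts, 505 mm tall, at the corners of the footprint. Four rails of 20 mm thickness and 169 mm height run between adjacent posts with their undersides at z = 165 mm, their outer faces flush with the outside of the frame (the two x-running rails run between the posts' inner faces; the two y-running rails run between the posts' inner faces). 10 slats, each 90 mm wide (x) and 23 mm thick, lie across the top of the two x-running rails, running the full 829 mm width of the frame in y; along x they sit between the end posts with a 83 mm gap after the −x posts and between neighbouring slats, leaving 86 mm before the +x posts.


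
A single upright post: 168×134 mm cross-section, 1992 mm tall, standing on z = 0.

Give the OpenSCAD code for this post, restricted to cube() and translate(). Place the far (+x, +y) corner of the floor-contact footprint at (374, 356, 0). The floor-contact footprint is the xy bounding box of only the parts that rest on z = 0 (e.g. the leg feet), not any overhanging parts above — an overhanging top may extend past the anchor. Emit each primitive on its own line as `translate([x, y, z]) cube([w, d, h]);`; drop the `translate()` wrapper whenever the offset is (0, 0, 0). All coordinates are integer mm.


translate([206, 222, 0]) cube([168, 134, 1992]);


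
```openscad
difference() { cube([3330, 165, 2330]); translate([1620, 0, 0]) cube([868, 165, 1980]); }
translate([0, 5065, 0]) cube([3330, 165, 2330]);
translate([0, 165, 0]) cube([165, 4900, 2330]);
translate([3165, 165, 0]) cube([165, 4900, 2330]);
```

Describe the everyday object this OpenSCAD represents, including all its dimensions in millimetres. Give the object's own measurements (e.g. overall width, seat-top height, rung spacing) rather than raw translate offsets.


A single room: four walls, each 2330 mm tall and 165 mm thick, enclosing an outside footprint 3330×5230 mm (x × y), no floor or roof. The front and back walls (−y and +y sides) run the full x-width; the side walls fit between their inner faces. A door opening 868 mm wide and 1980 mm tall is cut through the front wall from the floor up, its −x edge 1620 mm from the wall's −x end.


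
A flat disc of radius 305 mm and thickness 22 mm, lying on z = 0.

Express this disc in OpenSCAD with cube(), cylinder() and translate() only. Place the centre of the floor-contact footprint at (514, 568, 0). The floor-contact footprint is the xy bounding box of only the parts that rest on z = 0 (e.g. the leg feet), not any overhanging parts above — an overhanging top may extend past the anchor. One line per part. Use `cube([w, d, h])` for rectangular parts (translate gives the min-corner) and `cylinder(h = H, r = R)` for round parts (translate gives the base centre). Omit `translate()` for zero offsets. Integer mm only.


translate([514, 568, 0]) cylinder(h = 22, r = 305);


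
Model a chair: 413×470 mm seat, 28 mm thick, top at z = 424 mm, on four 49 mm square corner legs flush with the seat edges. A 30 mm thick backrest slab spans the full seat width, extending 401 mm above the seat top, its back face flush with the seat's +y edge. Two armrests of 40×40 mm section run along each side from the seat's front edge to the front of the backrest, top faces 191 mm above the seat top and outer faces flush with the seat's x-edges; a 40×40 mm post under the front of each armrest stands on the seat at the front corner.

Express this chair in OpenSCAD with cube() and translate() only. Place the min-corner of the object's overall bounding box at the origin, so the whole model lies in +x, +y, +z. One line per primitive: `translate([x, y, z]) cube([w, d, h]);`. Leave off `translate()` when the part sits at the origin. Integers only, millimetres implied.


translate([0, 0, 396]) cube([413, 470, 28]);
cube([49, 49, 396]);
translate([364, 0, 0]) cube([49, 49, 396]);
translate([0, 421, 0]) cube([49, 49, 396]);
translate([364, 421, 0]) cube([49, 49, 396]);
translate([0, 440, 424]) cube([413, 30, 401]);
translate([0, 0, 575]) cube([40, 440, 40]);
translate([373, 0, 575]) cube([40, 440, 40]);
translate([0, 0, 424]) cube([40, 40, 151]);
translate([373, 0, 424]) cube([40, 40, 151]);


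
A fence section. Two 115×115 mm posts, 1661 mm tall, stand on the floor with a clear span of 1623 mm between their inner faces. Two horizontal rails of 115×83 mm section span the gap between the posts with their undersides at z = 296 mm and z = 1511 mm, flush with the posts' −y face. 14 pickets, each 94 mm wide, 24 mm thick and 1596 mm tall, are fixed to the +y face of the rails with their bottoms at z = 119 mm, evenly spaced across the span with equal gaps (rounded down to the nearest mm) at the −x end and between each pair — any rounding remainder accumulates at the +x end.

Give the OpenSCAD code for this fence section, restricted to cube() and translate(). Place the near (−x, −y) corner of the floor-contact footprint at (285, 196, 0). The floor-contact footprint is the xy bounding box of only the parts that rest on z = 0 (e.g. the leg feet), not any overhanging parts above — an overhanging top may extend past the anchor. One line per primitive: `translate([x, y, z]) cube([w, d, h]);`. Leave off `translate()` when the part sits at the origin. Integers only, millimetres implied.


translate([285, 196, 0]) cube([115, 115, 1661]);
translate([2023, 196, 0]) cube([115, 115, 1661]);
translate([400, 196, 296]) cube([1623, 115, 83]);
translate([400, 196, 1511]) cube([1623, 115, 83]);
translate([420, 311, 119]) cube([94, 24, 1596]);
translate([534, 311, 119]) cube([94, 24, 1596]);
translate([648, 311, 119]) cube([94, 24, 1596]);
translate([762, 311, 119]) cube([94, 24, 1596]);
translate([876, 311, 119]) cube([94, 24, 1596]);
translate([990, 311, 119]) cube([94, 24, 1596]);
translate([1104, 311, 119]) cube([94, 24, 1596]);
translate([1218, 311, 119]) cube([94, 24, 1596]);
translate([1332, 311, 119]) cube([94, 24, 1596]);
translate([1446, 311, 119]) cube([94, 24, 1596]);
translate([1560, 311, 119]) cube([94, 24, 1596]);
translate([1674, 311, 119]) cube([94, 24, 1596]);
translate([1788, 311, 119]) cube([94, 24, 1596]);
translate([1902, 311, 119]) cube([94, 24, 1596]);


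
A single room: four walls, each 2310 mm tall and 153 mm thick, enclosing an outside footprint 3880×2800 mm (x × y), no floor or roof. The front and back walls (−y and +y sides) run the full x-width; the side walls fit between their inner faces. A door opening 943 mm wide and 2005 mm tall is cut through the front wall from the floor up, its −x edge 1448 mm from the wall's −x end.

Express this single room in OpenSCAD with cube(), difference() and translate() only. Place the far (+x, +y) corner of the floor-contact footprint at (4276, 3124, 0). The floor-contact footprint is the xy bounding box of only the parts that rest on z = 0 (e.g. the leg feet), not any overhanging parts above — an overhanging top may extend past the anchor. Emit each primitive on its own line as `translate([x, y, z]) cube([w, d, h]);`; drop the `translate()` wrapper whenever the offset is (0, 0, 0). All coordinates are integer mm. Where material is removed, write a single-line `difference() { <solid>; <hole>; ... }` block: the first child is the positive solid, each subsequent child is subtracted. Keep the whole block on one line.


difference() { translate([396, 324, 0]) cube([3880, 153, 2310]); translate([1844, 324, 0]) cube([943, 153, 2005]); }
translate([396, 2971, 0]) cube([3880, 153, 2310]);
translate([396, 477, 0]) cube([153, 2494, 2310]);
translate([4123, 477, 0]) cube([153, 2494, 2310]);


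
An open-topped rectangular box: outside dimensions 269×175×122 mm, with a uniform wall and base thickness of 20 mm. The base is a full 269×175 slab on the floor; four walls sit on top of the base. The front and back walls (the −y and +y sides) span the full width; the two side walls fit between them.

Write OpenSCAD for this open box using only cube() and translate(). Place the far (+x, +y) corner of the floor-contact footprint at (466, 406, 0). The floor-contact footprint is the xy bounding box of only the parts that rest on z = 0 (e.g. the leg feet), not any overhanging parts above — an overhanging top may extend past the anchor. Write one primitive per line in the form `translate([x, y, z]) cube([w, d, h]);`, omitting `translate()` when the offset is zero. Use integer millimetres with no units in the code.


translate([197, 231, 0]) cube([269, 175, 20]);
translate([197, 231, 20]) cube([269, 20, 102]);
translate([197, 386, 20]) cube([269, 20, 102]);
translate([197, 251, 20]) cube([20, 135, 102]);
translate([446, 251, 20]) cube([20, 135, 102]);


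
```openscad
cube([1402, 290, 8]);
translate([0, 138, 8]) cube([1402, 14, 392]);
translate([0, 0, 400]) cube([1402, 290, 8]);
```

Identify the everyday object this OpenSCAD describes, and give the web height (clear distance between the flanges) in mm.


An I-beam. The web height is 392 mm.

Two wide flanges with a thin centred web — an I-beam. Overall 408 mm minus two 8 mm flanges gives a web of 408 − 2·8 = 392 mm.


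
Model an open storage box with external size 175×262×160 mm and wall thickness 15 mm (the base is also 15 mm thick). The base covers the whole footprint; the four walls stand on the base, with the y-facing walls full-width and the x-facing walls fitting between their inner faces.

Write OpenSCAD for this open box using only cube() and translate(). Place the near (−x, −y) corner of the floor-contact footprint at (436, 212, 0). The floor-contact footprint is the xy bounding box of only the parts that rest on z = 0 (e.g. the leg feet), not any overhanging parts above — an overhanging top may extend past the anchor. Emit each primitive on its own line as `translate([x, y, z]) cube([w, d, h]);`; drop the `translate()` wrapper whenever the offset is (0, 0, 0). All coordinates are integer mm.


translate([436, 212, 0]) cube([175, 262, 15]);
translate([436, 212, 15]) cube([175, 15, 145]);
translate([436, 459, 15]) cube([175, 15, 145]);
translate([436, 227, 15]) cube([15, 232, 145]);
translate([596, 227, 15]) cube([15, 232, 145]);
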